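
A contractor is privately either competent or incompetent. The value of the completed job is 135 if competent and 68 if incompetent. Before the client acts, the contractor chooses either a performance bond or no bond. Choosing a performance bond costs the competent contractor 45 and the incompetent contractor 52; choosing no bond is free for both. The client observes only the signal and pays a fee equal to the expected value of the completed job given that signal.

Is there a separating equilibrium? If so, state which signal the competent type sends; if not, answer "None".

Try competent → bond, incompetent → no bond:
  Under separation the client infers type exactly: bond → competent (pays 135), no bond → incompetent (pays 68).
  Competent: bond gives 135 − 45 = 90; no bond gives 68 − 0 = 68. No deviation. ✓
  Incompetent: no bond gives 68 − 0 = 68; bond gives 135 − 52 = 83. Would deviate. ✗
Try competent → no bond, incompetent → bond:
  Under separation the client infers type exactly: no bond → competent (pays 135), bond → incompetent (pays 68).
  Competent: no bond gives 135 − 0 = 135; bond gives 68 − 45 = 23. No deviation. ✓
  Incompetent: bond gives 68 − 52 = 16; no bond gives 135 − 0 = 135. Would deviate. ✗
Neither assignment is incentive-compatible.

None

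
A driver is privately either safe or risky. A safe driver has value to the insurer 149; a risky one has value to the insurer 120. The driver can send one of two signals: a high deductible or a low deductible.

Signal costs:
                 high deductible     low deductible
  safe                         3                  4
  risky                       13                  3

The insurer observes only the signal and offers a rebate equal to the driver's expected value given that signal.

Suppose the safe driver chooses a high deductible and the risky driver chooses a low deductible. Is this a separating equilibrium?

No

If types separate, high deductible earns payment 149 and low deductible earns 120.
Safe: high deductible gives 149 − 3 = 146; low deductible gives 120 − 4 = 116. No deviation. ✓
Risky: low deductible gives 120 − 3 = 117; high deductible gives 149 − 13 = 136. Would deviate. ✗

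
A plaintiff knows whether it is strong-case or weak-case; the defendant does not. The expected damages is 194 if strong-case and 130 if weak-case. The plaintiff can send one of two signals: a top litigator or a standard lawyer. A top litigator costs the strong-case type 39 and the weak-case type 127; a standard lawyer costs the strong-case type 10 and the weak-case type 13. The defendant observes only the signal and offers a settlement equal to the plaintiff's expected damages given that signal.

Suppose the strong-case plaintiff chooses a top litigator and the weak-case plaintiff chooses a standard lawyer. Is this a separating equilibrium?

If types separate, top litigator earns payment 194 and standard lawyer earns 130.
Strong-case: top litigator gives 194 − 39 = 155; standard lawyer gives 130 − 10 = 120. No deviation. ✓
Weak-case: standard lawyer gives 130 − 13 = 117; top litigator gives 194 − 127 = 67. No deviation. ✓
Neither type gains from mimicking the other.

Yes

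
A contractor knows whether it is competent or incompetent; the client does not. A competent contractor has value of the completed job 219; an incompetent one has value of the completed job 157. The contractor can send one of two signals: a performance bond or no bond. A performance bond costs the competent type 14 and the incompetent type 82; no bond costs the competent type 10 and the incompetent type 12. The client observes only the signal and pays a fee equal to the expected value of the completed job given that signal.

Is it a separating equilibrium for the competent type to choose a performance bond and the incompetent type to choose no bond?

If types separate, bond earns payment 219 and no bond earns 157.
Competent: bond gives 219 − 14 = 205; no bond gives 157 − 10 = 147. No deviation. ✓
Incompetent: no bond gives 157 − 12 = 145; bond gives 219 − 82 = 137. No deviation. ✓
Neither type gains from mimicking the other.

Yes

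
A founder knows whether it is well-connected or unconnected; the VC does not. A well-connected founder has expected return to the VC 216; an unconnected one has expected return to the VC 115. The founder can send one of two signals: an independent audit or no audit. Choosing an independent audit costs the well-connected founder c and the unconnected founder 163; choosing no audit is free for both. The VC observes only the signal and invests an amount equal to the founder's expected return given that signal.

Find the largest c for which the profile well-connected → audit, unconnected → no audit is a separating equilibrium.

101

Under separation: audit → well-connected (pays 216); no audit → unconnected (pays 115).
Unconnected: 115 − 0 = 115 ≥ 216 − 163 = 53. Holds regardless of c. ✓
Well-connected: 216 − c ≥ 115 − 0, so c ≤ 216 − 115 = 101.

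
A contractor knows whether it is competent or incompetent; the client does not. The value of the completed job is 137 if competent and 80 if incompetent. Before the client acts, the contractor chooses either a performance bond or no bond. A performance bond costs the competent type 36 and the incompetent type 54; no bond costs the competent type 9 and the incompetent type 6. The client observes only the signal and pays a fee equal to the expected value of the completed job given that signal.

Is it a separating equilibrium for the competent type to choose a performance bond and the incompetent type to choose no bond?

If types separate, bond earns payment 137 and no bond earns 80.
Competent: bond gives 137 − 36 = 101; no bond gives 80 − 9 = 71. No deviation. ✓
Incompetent: no bond gives 80 − 6 = 74; bond gives 137 − 54 = 83. Would deviate. ✗

No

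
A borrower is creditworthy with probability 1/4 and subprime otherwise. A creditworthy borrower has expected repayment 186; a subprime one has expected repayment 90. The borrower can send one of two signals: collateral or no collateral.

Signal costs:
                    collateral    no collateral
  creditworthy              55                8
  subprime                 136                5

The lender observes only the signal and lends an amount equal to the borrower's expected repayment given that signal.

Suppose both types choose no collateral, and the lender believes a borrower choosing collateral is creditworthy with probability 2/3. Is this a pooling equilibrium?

On the equilibrium path (no collateral) the lender holds the prior 1/4 and pays 1/4·186 + 3/4·90 = 114. Off-path (collateral) belief 2/3 gives 2/3·186 + 1/3·90 = 154.
Creditworthy: no collateral gives 114 − 8 = 106; collateral gives 154 − 55 = 99. Stays. ✓
Subprime: no collateral gives 114 − 5 = 109; collateral gives 154 − 136 = 18. Stays. ✓
Beliefs are Bayes-consistent on-path and both types best-respond.

Yes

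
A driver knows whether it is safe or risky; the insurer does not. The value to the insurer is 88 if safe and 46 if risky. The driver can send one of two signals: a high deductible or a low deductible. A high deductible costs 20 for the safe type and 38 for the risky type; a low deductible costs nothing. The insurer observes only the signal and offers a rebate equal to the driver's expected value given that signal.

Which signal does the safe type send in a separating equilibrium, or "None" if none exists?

Try safe → high deductible, risky → low deductible:
  If types separate, high deductible earns payment 88 and low deductible earns 46.
  Safe: high deductible gives 88 − 20 = 68; low deductible gives 46 − 0 = 46. No deviation. ✓
  Risky: low deductible gives 46 − 0 = 46; high deductible gives 88 − 38 = 50. Would deviate. ✗
Try safe → low deductible, risky → high deductible:
  If types separate, low deductible earns payment 88 and high deductible earns 46.
  Safe: low deductible gives 88 − 0 = 88; high deductible gives 46 − 20 = 26. No deviation. ✓
  Risky: high deductible gives 46 − 38 = 8; low deductible gives 88 − 0 = 88. Would deviate. ✗
Neither assignment is incentive-compatible.

None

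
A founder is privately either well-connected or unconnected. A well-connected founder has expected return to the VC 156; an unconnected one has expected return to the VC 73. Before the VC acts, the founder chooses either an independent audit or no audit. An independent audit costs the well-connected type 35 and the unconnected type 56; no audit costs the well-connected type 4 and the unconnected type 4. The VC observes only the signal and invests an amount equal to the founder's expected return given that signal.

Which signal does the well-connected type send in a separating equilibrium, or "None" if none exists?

None

Try well-connected → audit, unconnected → no audit:
  If types separate, audit earns payment 156 and no audit earns 73.
  Well-connected: audit gives 156 − 35 = 121; no audit gives 73 − 4 = 69. No deviation. ✓
  Unconnected: no audit gives 73 − 4 = 69; audit gives 156 − 56 = 100. Would deviate. ✗
Try well-connected → no audit, unconnected → audit:
  If types separate, no audit earns payment 156 and audit earns 73.
  Well-connected: no audit gives 156 − 4 = 152; audit gives 73 − 35 = 38. No deviation. ✓
  Unconnected: audit gives 73 − 56 = 17; no audit gives 156 − 4 = 152. Would deviate. ✗
Neither assignment is incentive-compatible.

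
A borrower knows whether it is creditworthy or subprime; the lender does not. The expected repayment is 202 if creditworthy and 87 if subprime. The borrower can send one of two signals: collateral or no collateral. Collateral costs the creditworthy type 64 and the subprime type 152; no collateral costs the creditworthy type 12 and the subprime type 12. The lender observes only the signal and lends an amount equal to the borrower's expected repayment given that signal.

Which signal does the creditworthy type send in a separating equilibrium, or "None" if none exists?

collateral

Try creditworthy → collateral, subprime → no collateral:
  If types separate, collateral earns payment 202 and no collateral earns 87.
  Creditworthy: collateral gives 202 − 64 = 138; no collateral gives 87 − 12 = 75. No deviation. ✓
  Subprime: no collateral gives 87 − 12 = 75; collateral gives 202 − 152 = 50. No deviation. ✓
Both hold — the creditworthy type sends collateral.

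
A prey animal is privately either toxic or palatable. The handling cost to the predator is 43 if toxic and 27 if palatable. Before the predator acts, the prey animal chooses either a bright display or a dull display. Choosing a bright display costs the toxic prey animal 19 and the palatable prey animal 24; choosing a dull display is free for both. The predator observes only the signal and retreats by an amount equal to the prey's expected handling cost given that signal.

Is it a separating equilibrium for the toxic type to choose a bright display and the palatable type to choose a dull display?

No

If types separate, bright display earns payment 43 and dull display earns 27.
Toxic: bright display gives 43 − 19 = 24; dull display gives 27 − 0 = 27. Would deviate. ✗
Palatable: dull display gives 27 − 0 = 27; bright display gives 43 − 24 = 19. No deviation. ✓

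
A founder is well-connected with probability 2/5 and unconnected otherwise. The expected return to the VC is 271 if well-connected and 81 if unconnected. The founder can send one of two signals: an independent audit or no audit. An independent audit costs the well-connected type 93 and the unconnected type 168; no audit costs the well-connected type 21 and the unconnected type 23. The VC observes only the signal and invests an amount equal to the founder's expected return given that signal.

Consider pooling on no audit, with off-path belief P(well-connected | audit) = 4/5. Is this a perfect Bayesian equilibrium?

On the equilibrium path (no audit) the VC holds the prior 2/5 and pays 2/5·271 + 3/5·81 = 157. Off-path (audit) belief 4/5 gives 4/5·271 + 1/5·81 = 233.
Well-connected: no audit gives 157 − 21 = 136; audit gives 233 − 93 = 140. Deviates. ✗
Unconnected: no audit gives 157 − 23 = 134; audit gives 233 − 168 = 65. Stays. ✓

No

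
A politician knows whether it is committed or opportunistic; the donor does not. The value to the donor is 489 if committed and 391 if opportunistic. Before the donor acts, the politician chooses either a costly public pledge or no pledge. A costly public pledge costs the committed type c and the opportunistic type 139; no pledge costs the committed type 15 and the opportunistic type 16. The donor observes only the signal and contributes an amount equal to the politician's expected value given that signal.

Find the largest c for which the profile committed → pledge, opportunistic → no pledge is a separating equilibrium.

Under separation: pledge → committed (pays 489); no pledge → opportunistic (pays 391).
Opportunistic: 391 − 16 = 375 ≥ 489 − 139 = 350. Holds regardless of c. ✓
Committed: 489 − c ≥ 391 − 15, so c ≤ 489 − 376 = 113.

113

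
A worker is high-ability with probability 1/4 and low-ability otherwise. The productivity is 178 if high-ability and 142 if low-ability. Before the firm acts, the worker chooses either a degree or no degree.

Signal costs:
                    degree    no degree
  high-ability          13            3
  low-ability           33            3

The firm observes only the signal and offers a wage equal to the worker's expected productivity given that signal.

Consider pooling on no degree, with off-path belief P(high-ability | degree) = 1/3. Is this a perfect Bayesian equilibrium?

Yes

On the equilibrium path (no degree) the firm holds the prior 1/4 and pays 1/4·178 + 3/4·142 = 151. Off-path (degree) belief 1/3 gives 1/3·178 + 2/3·142 = 154.
High-ability: no degree gives 151 − 3 = 148; degree gives 154 − 13 = 141. Stays. ✓
Low-ability: no degree gives 151 − 3 = 148; degree gives 154 − 33 = 121. Stays. ✓
Beliefs are Bayes-consistent on-path and both types best-respond.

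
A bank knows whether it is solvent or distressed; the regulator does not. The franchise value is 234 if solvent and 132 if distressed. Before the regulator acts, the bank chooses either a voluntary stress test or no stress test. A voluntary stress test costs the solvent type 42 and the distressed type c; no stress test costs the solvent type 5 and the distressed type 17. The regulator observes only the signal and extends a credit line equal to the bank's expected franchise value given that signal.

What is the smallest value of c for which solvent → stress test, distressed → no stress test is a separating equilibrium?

Under separation: stress test → solvent (pays 234); no stress test → distressed (pays 132).
Solvent: 234 − 42 = 192 ≥ 132 − 5 = 127. Holds regardless of c. ✓
Distressed: 132 − 17 ≥ 234 − c, so c ≥ 234 − 115 = 119.

119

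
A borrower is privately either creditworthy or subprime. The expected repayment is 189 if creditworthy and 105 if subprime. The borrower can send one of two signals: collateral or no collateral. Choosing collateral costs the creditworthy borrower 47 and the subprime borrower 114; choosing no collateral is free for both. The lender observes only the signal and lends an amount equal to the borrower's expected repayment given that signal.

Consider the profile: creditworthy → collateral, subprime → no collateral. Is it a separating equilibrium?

Yes

If types separate, collateral earns payment 189 and no collateral earns 105.
Creditworthy: collateral gives 189 − 47 = 142; no collateral gives 105 − 0 = 105. No deviation. ✓
Subprime: no collateral gives 105 − 0 = 105; collateral gives 189 − 114 = 75. No deviation. ✓
Both incentive constraints hold.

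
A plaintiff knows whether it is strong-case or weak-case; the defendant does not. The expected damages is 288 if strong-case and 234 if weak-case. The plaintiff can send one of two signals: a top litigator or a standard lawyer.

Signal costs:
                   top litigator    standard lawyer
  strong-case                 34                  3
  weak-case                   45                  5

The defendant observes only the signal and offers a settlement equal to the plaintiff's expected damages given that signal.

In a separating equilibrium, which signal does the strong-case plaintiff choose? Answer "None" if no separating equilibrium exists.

Try strong-case → top litigator, weak-case → standard lawyer:
  If types separate, top litigator earns payment 288 and standard lawyer earns 234.
  Strong-case: top litigator gives 288 − 34 = 254; standard lawyer gives 234 − 3 = 231. No deviation. ✓
  Weak-case: standard lawyer gives 234 − 5 = 229; top litigator gives 288 − 45 = 243. Would deviate. ✗
Try strong-case → standard lawyer, weak-case → top litigator:
  If types separate, standard lawyer earns payment 288 and top litigator earns 234.
  Strong-case: standard lawyer gives 288 − 3 = 285; top litigator gives 234 − 34 = 200. No deviation. ✓
  Weak-case: top litigator gives 234 − 45 = 189; standard lawyer gives 288 − 5 = 283. Would deviate. ✗
Neither assignment is incentive-compatible.

None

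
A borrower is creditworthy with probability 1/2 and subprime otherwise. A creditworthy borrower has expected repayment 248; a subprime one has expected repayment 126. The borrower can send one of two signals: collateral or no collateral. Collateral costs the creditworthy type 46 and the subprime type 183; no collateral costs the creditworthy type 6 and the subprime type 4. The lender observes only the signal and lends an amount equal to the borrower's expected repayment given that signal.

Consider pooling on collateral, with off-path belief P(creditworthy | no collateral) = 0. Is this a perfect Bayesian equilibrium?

No

On the equilibrium path (collateral) the lender holds the prior 1/2 and pays 1/2·248 + 1/2·126 = 187. Off-path (no collateral) belief 0 gives 0·248 + 1·126 = 126.
Creditworthy: collateral gives 187 − 46 = 141; no collateral gives 126 − 6 = 120. Stays. ✓
Subprime: collateral gives 187 − 183 = 4; no collateral gives 126 − 4 = 122. Deviates. ✗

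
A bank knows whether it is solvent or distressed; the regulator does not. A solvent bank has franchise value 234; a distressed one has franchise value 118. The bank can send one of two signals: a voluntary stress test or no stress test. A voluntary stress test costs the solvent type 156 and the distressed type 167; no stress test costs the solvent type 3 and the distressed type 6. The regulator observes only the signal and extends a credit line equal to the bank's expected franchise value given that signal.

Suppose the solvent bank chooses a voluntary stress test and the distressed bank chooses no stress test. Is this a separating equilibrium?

If types separate, stress test earns payment 234 and no stress test earns 118.
Solvent: stress test gives 234 − 156 = 78; no stress test gives 118 − 3 = 115. Would deviate. ✗
Distressed: no stress test gives 118 − 6 = 112; stress test gives 234 − 167 = 67. No deviation. ✓

No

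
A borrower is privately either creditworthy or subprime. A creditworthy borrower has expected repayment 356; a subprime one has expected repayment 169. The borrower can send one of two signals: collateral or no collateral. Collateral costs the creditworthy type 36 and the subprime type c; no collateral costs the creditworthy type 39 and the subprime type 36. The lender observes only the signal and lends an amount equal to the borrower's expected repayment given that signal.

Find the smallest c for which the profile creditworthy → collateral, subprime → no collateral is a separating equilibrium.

223

Under separation: collateral → creditworthy (pays 356); no collateral → subprime (pays 169).
Creditworthy: 356 − 36 = 320 ≥ 169 − 39 = 130. Holds regardless of c. ✓
Subprime: 169 − 36 ≥ 356 − c, so c ≥ 356 − 133 = 223.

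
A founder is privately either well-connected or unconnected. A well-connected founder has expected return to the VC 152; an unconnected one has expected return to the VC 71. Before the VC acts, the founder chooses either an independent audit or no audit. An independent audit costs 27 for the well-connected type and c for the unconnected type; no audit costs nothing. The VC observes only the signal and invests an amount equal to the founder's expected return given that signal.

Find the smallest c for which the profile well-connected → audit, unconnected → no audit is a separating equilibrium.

Under separation: audit → well-connected (pays 152); no audit → unconnected (pays 71).
Well-connected: 152 − 27 = 125 ≥ 71 − 0 = 71. Holds regardless of c. ✓
Unconnected: 71 − 0 ≥ 152 − c, so c ≥ 152 − 71 = 81.

81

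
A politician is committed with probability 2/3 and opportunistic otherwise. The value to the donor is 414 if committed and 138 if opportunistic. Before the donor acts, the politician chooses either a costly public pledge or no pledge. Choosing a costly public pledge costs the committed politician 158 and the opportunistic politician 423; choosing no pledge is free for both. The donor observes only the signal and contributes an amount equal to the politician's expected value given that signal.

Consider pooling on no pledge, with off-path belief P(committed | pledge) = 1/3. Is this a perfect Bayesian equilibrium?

Yes

At the pooled signal (no pledge) the donor holds the prior 2/3 and pays 2/3·414 + 1/3·138 = 322. Off-path (pledge) belief 1/3 gives 1/3·414 + 2/3·138 = 230.
Committed: no pledge gives 322 − 0 = 322; pledge gives 230 − 158 = 72. Stays. ✓
Opportunistic: no pledge gives 322 − 0 = 322; pledge gives 230 − 423 = -193. Stays. ✓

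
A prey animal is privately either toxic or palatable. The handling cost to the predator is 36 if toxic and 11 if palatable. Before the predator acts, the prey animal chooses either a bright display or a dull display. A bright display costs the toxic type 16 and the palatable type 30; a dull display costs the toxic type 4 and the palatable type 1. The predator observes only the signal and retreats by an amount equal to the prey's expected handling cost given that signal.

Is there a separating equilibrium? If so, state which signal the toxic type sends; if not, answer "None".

bright display

Try toxic → bright display, palatable → dull display:
  If types separate, bright display earns payment 36 and dull display earns 11.
  Toxic: bright display gives 36 − 16 = 20; dull display gives 11 − 4 = 7. No deviation. ✓
  Palatable: dull display gives 11 − 1 = 10; bright display gives 36 − 30 = 6. No deviation. ✓
Both hold — the toxic type sends bright display.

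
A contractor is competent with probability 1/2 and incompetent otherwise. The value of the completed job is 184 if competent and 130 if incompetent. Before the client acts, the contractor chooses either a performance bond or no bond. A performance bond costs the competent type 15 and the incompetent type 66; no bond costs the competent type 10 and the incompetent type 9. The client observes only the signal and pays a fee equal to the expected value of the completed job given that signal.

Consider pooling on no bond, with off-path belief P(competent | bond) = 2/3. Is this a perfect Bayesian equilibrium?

On the equilibrium path (no bond) the client holds the prior 1/2 and pays 1/2·184 + 1/2·130 = 157. Off-path (bond) belief 2/3 gives 2/3·184 + 1/3·130 = 166.
Competent: no bond gives 157 − 10 = 147; bond gives 166 − 15 = 151. Deviates. ✗
Incompetent: no bond gives 157 − 9 = 148; bond gives 166 − 66 = 100. Stays. ✓

No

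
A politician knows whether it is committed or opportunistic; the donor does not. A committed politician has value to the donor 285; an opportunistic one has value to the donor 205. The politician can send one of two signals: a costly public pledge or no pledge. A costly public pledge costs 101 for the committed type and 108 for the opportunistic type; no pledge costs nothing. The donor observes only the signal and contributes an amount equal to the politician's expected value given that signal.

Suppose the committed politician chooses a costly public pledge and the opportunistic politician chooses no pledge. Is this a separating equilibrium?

No

Under separation the donor infers type exactly: pledge → committed (pays 285), no pledge → opportunistic (pays 205).
Committed: pledge gives 285 − 101 = 184; no pledge gives 205 − 0 = 205. Would deviate. ✗
Opportunistic: no pledge gives 205 − 0 = 205; pledge gives 285 − 108 = 177. No deviation. ✓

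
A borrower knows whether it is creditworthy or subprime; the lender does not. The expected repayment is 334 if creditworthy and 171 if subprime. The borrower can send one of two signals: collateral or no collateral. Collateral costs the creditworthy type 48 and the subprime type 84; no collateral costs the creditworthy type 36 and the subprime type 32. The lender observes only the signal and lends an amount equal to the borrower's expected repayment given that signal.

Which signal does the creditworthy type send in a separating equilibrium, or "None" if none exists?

Try creditworthy → collateral, subprime → no collateral:
  If types separate, collateral earns payment 334 and no collateral earns 171.
  Creditworthy: collateral gives 334 − 48 = 286; no collateral gives 171 − 36 = 135. No deviation. ✓
  Subprime: no collateral gives 171 − 32 = 139; collateral gives 334 − 84 = 250. Would deviate. ✗
Try creditworthy → no collateral, subprime → collateral:
  If types separate, no collateral earns payment 334 and collateral earns 171.
  Creditworthy: no collateral gives 334 − 36 = 298; collateral gives 171 − 48 = 123. No deviation. ✓
  Subprime: collateral gives 171 − 84 = 87; no collateral gives 334 − 32 = 302. Would deviate. ✗
Neither assignment is incentive-compatible.

None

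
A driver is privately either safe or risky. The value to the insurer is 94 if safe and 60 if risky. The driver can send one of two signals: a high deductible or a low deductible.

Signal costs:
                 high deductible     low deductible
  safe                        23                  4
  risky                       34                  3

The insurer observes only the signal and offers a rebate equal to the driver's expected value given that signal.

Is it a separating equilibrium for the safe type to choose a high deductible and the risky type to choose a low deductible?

Under separation the insurer infers type exactly: high deductible → safe (pays 94), low deductible → risky (pays 60).
Safe: high deductible gives 94 − 23 = 71; low deductible gives 60 − 4 = 56. No deviation. ✓
Risky: low deductible gives 60 − 3 = 57; high deductible gives 94 − 34 = 60. Would deviate. ✗

No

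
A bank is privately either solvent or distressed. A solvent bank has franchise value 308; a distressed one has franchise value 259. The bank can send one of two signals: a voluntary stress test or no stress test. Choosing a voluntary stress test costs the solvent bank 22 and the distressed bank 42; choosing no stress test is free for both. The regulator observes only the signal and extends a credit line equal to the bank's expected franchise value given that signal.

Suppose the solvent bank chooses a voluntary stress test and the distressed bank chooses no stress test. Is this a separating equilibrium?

No

Under separation the regulator infers type exactly: stress test → solvent (pays 308), no stress test → distressed (pays 259).
Solvent: stress test gives 308 − 22 = 286; no stress test gives 259 − 0 = 259. No deviation. ✓
Distressed: no stress test gives 259 − 0 = 259; stress test gives 308 − 42 = 266. Would deviate. ✗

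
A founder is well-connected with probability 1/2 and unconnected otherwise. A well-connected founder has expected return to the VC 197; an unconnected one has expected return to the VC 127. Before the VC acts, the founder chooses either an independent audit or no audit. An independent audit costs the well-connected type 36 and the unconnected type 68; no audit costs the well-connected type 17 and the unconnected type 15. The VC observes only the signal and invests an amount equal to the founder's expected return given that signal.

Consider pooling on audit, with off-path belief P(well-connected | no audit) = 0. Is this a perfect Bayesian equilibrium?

No

On the equilibrium path (audit) the VC holds the prior 1/2 and pays 1/2·197 + 1/2·127 = 162. Off-path (no audit) belief 0 gives 0·197 + 1·127 = 127.
Well-connected: audit gives 162 − 36 = 126; no audit gives 127 − 17 = 110. Stays. ✓
Unconnected: audit gives 162 − 68 = 94; no audit gives 127 − 15 = 112. Deviates. ✗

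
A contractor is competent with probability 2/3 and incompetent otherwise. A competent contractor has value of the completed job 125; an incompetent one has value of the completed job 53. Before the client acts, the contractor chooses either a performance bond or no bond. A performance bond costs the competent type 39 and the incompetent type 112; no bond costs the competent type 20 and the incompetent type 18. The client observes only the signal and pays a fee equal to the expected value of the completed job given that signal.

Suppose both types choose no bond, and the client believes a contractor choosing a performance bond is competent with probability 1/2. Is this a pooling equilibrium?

At the pooled signal (no bond) the client holds the prior 2/3 and pays 2/3·125 + 1/3·53 = 101. Off-path (bond) belief 1/2 gives 1/2·125 + 1/2·53 = 89.
Competent: no bond gives 101 − 20 = 81; bond gives 89 − 39 = 50. Stays. ✓
Incompetent: no bond gives 101 − 18 = 83; bond gives 89 − 112 = -23. Stays. ✓

Yes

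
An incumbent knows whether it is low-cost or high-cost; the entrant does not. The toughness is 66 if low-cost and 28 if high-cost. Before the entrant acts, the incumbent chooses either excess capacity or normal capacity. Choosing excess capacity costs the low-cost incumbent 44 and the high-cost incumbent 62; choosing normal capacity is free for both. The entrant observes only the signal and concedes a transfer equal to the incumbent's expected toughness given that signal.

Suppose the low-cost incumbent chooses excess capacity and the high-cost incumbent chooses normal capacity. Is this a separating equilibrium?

No

If types separate, excess capacity earns payment 66 and normal capacity earns 28.
Low-cost: excess capacity gives 66 − 44 = 22; normal capacity gives 28 − 0 = 28. Would deviate. ✗
High-cost: normal capacity gives 28 − 0 = 28; excess capacity gives 66 − 62 = 4. No deviation. ✓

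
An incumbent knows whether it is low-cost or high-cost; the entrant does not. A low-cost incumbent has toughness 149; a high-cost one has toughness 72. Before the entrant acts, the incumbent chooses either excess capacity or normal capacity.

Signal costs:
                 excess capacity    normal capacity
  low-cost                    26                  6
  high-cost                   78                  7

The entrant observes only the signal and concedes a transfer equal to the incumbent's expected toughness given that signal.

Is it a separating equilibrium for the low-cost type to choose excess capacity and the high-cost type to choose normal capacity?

No

If types separate, excess capacity earns payment 149 and normal capacity earns 72.
Low-cost: excess capacity gives 149 − 26 = 123; normal capacity gives 72 − 6 = 66. No deviation. ✓
High-cost: normal capacity gives 72 − 7 = 65; excess capacity gives 149 − 78 = 71. Would deviate. ✗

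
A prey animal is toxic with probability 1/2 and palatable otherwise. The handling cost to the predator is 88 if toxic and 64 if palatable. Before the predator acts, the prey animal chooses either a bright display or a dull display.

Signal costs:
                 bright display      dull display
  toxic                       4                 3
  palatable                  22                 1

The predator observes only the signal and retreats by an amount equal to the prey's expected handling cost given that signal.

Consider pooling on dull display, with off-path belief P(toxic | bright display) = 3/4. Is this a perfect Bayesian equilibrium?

On the equilibrium path (dull display) the predator holds the prior 1/2 and pays 1/2·88 + 1/2·64 = 76. Off-path (bright display) belief 3/4 gives 3/4·88 + 1/4·64 = 82.
Toxic: dull display gives 76 − 3 = 73; bright display gives 82 − 4 = 78. Deviates. ✗
Palatable: dull display gives 76 − 1 = 75; bright display gives 82 − 22 = 60. Stays. ✓

No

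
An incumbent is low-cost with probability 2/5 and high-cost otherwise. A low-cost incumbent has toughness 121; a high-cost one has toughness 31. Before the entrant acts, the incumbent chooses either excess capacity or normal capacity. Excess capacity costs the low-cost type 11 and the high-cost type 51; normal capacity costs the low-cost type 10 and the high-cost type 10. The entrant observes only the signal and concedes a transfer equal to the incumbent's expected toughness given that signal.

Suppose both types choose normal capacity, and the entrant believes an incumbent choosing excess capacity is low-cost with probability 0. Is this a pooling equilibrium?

At the pooled signal (normal capacity) the entrant holds the prior 2/5 and pays 2/5·121 + 3/5·31 = 67. Off-path (excess capacity) belief 0 gives 0·121 + 1·31 = 31.
Low-cost: normal capacity gives 67 − 10 = 57; excess capacity gives 31 − 11 = 20. Stays. ✓
High-cost: normal capacity gives 67 − 10 = 57; excess capacity gives 31 − 51 = -20. Stays. ✓

Yes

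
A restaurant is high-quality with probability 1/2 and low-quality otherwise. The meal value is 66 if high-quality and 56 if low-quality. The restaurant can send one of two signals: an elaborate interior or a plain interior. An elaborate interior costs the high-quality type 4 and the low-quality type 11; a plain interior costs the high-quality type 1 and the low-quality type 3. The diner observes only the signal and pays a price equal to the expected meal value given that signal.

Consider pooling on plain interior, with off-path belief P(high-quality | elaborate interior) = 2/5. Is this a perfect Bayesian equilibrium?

Yes

On the equilibrium path (plain interior) the diner holds the prior 1/2 and pays 1/2·66 + 1/2·56 = 61. Off-path (elaborate interior) belief 2/5 gives 2/5·66 + 3/5·56 = 60.
High-quality: plain interior gives 61 − 1 = 60; elaborate interior gives 60 − 4 = 56. Stays. ✓
Low-quality: plain interior gives 61 − 3 = 58; elaborate interior gives 60 − 11 = 49. Stays. ✓
Beliefs are Bayes-consistent on-path and both types best-respond.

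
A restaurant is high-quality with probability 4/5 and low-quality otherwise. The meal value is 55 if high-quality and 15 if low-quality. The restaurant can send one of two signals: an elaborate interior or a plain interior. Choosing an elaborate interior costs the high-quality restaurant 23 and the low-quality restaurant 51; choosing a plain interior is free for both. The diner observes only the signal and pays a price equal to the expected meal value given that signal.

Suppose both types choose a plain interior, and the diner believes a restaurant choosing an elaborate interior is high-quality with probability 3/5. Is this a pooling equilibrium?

Yes

At the pooled signal (plain interior) the diner holds the prior 4/5 and pays 4/5·55 + 1/5·15 = 47. Off-path (elaborate interior) belief 3/5 gives 3/5·55 + 2/5·15 = 39.
High-quality: plain interior gives 47 − 0 = 47; elaborate interior gives 39 − 23 = 16. Stays. ✓
Low-quality: plain interior gives 47 − 0 = 47; elaborate interior gives 39 − 51 = -12. Stays. ✓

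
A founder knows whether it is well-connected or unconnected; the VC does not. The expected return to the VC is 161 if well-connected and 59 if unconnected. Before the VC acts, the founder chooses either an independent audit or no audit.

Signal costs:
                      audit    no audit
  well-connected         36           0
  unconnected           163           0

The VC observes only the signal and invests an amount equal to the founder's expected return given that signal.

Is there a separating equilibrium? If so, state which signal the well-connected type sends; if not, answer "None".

Try well-connected → audit, unconnected → no audit:
  If types separate, audit earns payment 161 and no audit earns 59.
  Well-connected: audit gives 161 − 36 = 125; no audit gives 59 − 0 = 59. No deviation. ✓
  Unconnected: no audit gives 59 − 0 = 59; audit gives 161 − 163 = -2. No deviation. ✓
Both hold — the well-connected type sends audit.

audit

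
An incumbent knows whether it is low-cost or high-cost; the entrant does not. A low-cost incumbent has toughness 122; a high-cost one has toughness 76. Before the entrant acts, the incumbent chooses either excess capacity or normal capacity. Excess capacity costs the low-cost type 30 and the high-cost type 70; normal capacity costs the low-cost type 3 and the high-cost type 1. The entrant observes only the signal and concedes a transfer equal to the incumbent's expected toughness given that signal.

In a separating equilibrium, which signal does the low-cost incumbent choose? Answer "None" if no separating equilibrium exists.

Try low-cost → excess capacity, high-cost → normal capacity:
  If types separate, excess capacity earns payment 122 and normal capacity earns 76.
  Low-cost: excess capacity gives 122 − 30 = 92; normal capacity gives 76 − 3 = 73. No deviation. ✓
  High-cost: normal capacity gives 76 − 1 = 75; excess capacity gives 122 − 70 = 52. No deviation. ✓
Both hold — the low-cost type sends excess capacity.

excess capacity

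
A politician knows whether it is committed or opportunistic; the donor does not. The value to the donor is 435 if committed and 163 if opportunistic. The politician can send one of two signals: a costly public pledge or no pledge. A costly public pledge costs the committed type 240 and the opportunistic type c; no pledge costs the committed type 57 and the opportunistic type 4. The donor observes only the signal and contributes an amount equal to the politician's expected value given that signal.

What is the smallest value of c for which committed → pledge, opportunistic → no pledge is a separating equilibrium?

276

Under separation: pledge → committed (pays 435); no pledge → opportunistic (pays 163).
Committed: 435 − 240 = 195 ≥ 163 − 57 = 106. Holds regardless of c. ✓
Opportunistic: 163 − 4 ≥ 435 − c, so c ≥ 435 − 159 = 276.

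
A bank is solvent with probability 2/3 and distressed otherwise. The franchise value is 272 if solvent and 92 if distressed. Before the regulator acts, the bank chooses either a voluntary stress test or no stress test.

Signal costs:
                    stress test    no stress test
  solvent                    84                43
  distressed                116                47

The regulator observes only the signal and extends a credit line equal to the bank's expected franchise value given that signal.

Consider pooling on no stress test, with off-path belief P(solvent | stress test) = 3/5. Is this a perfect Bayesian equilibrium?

Yes

At the pooled signal (no stress test) the regulator holds the prior 2/3 and pays 2/3·272 + 1/3·92 = 212. Off-path (stress test) belief 3/5 gives 3/5·272 + 2/5·92 = 200.
Solvent: no stress test gives 212 − 43 = 169; stress test gives 200 − 84 = 116. Stays. ✓
Distressed: no stress test gives 212 − 47 = 165; stress test gives 200 − 116 = 84. Stays. ✓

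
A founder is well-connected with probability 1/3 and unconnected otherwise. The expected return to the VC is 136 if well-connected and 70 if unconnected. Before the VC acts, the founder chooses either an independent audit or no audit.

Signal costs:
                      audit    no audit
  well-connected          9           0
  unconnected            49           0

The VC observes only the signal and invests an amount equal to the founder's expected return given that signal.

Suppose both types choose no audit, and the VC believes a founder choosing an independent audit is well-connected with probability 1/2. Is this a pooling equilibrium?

On the equilibrium path (no audit) the VC holds the prior 1/3 and pays 1/3·136 + 2/3·70 = 92. Off-path (audit) belief 1/2 gives 1/2·136 + 1/2·70 = 103.
Well-connected: no audit gives 92 − 0 = 92; audit gives 103 − 9 = 94. Deviates. ✗
Unconnected: no audit gives 92 − 0 = 92; audit gives 103 − 49 = 54. Stays. ✓

No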